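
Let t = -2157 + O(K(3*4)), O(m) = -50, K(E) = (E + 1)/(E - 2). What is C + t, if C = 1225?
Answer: -982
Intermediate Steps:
K(E) = (1 + E)/(-2 + E)
t = -2207 (t = -2157 - 50 = -2207)
C + t = 1225 - 2207 = -982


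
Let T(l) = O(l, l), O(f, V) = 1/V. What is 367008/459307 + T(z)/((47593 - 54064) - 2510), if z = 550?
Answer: 1812853907093/2268769891850 ≈ 0.79905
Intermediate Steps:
T(l) = 1/l
367008/459307 + T(z)/((47593 - 54064) - 2510) = 367008/459307 + 1/(550*((47593 - 54064) - 2510)) = 367008*(1/459307) + 1/(550*(-6471 - 2510)) = 367008/459307 + (1/550)/(-8981) = 367008/459307 + (1/550)*(-1/8981) = 367008/459307 - 1/4939550 = 1812853907093/2268769891850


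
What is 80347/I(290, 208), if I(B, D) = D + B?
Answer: 80347/498 ≈ 161.34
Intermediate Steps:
I(B, D) = B + D
80347/I(290, 208) = 80347/(290 + 208) = 80347/498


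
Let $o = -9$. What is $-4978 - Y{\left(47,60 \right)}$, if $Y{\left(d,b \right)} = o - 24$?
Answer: $-4945$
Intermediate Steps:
$Y{\left(d,b \right)} = -33$ ($Y{\left(d,b \right)} = -9 - 24 = -33$)
$-4978 - Y{\left(47,60 \right)} = -4978 - -33 = -4978 + 33 = -4945$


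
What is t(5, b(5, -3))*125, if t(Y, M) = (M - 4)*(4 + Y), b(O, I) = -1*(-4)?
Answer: 0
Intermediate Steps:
b(O, I) = 4
t(Y, M) = (-4 + M)*(4 + Y)
t(5, b(5, -3))*125 = (-16 - 4*5 + 4*4 + 4*5)*125 = (-16 - 20 + 16 + 20)*125 = 0*125 = 0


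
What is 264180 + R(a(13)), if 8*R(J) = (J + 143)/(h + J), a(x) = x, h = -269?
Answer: 135260121/512 ≈ 2.6418e+5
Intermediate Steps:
R(J) = (143 + J)/(8*(-269 + J)) (R(J) = ((J + 143)/(-269 + J))/8 = ((143 + J)/(-269 + J))/8 = (143 + J)/(8*(-269 + J)))
264180 + R(a(13)) = 264180 + (143 + 13)/(8*(-269 + 13)) = 264180 + (⅛)*156/(-256) = 264180 + (⅛)*(-1/256)*156 = 264180 - 39/512 = 135260121/512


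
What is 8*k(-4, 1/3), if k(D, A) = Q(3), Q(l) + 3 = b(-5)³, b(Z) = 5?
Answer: 976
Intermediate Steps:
Q(l) = 122 (Q(l) = -3 + 5³ = -3 + 125 = 122)
k(D, A) = 122
8*k(-4, 1/3) = 8*122 = 976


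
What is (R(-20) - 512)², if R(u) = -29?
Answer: 292681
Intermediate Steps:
(R(-20) - 512)² = (-29 - 512)² = (-541)² = 292681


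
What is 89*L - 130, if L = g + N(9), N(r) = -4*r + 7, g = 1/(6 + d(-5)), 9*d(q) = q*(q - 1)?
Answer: -75641/28 ≈ -2701.5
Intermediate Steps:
d(q) = q*(-1 + q)/9 (d(q) = (q*(q - 1))/9 = (q*(-1 + q))/9 = q*(-1 + q)/9)
g = 3/28 (g = 1/(6 + (⅑)*(-5)*(-1 - 5)) = 1/(6 + (⅑)*(-5)*(-6)) = 1/(6 + 10/3) = 1/(28/3) = 3/28 ≈ 0.10714)
N(r) = 7 - 4*r
L = -809/28 (L = 3/28 + (7 - 4*9) = 3/28 + (7 - 36) = 3/28 - 29 = -809/28 ≈ -28.893)
89*L - 130 = 89*(-809/28) - 130 = -72001/28 - 130 = -75641/28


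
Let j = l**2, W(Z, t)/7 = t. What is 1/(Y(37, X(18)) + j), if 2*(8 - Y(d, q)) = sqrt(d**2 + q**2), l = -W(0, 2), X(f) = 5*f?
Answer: 48/9235 + 2*sqrt(9469)/156995 ≈ 0.0064373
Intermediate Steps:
W(Z, t) = 7*t
l = -14 (l = -7*2 = -1*14 = -14)
Y(d, q) = 8 - sqrt(d**2 + q**2)/2
j = 196 (j = (-14)**2 = 196)
1/(Y(37, X(18)) + j) = 1/((8 - sqrt(37**2 + (5*18)**2)/2) + 196) = 1/((8 - sqrt(1369 + 90**2)/2) + 196) = 1/((8 - sqrt(1369 + 8100)/2) + 196) = 1/((8 - sqrt(9469)/2) + 196) = 1/(204 - sqrt(9469)/2)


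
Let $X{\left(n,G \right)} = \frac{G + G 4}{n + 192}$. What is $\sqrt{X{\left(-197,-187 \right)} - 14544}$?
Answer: $7 i \sqrt{293} \approx 119.82 i$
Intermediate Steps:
$X{\left(n,G \right)} = \frac{5 G}{192 + n}$ ($X{\left(n,G \right)} = \frac{G + 4 G}{192 + n} = \frac{5 G}{192 + n}$)
$\sqrt{X{\left(-197,-187 \right)} - 14544} = \sqrt{5 \left(-187\right) \frac{1}{192 - 197} - 14544} = \sqrt{5 \left(-187\right) \frac{1}{-5} - 14544} = \sqrt{5 \left(-187\right) \left(- \frac{1}{5}\right) - 14544} = \sqrt{187 - 14544} = \sqrt{-14357} = 7 i \sqrt{293}$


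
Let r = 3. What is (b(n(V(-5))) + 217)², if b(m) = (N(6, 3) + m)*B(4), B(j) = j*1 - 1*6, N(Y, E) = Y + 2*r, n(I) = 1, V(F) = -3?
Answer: 36481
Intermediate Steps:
N(Y, E) = 6 + Y (N(Y, E) = Y + 2*3 = Y + 6 = 6 + Y)
B(j) = -6 + j (B(j) = j - 6 = -6 + j)
b(m) = -24 - 2*m (b(m) = ((6 + 6) + m)*(-6 + 4) = (12 + m)*(-2) = -24 - 2*m)
(b(n(V(-5))) + 217)² = ((-24 - 2*1) + 217)² = ((-24 - 2) + 217)² = (-26 + 217)² = 191² = 36481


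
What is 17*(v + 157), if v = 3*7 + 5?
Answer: 3111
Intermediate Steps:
v = 26 (v = 21 + 5 = 26)
17*(v + 157) = 17*(26 + 157) = 17*183 = 3111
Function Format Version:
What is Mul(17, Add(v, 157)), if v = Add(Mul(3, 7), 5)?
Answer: 3111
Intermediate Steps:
v = 26 (v = Add(21, 5) = 26)
Mul(17, Add(v, 157)) = Mul(17, Add(26, 157)) = Mul(17, 183) = 3111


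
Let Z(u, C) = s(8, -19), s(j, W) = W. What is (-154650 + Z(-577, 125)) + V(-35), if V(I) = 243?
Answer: -154426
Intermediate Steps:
Z(u, C) = -19
(-154650 + Z(-577, 125)) + V(-35) = (-154650 - 19) + 243 = -154669 + 243 = -154426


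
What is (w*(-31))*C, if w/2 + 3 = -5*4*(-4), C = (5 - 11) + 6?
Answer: 0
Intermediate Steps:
C = 0 (C = -6 + 6 = 0)
w = 154 (w = -6 + 2*(-5*4*(-4)) = -6 + 2*(-20*(-4)) = -6 + 2*80 = -6 + 160 = 154)
(w*(-31))*C = (154*(-31))*0 = -4774*0 = 0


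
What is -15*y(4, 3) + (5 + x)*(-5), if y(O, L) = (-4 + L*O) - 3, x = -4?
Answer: -80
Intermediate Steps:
y(O, L) = -7 + L*O
-15*y(4, 3) + (5 + x)*(-5) = -15*(-7 + 3*4) + (5 - 4)*(-5) = -15*(-7 + 12) + 1*(-5) = -15*5 - 5 = -75 - 5 = -80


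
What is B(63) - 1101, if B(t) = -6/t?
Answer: -23123/21 ≈ -1101.1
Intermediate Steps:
B(63) - 1101 = -6/63 - 1101 = -6*1/63 - 1101 = -2/21 - 1101 = -23123/21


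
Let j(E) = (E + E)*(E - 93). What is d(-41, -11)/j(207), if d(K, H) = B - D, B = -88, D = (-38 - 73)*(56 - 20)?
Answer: 977/11799 ≈ 0.082804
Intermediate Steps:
D = -3996 (D = -111*36 = -3996)
j(E) = 2*E*(-93 + E) (j(E) = (2*E)*(-93 + E) = 2*E*(-93 + E))
d(K, H) = 3908 (d(K, H) = -88 - 1*(-3996) = -88 + 3996 = 3908)
d(-41, -11)/j(207) = 3908/((2*207*(-93 + 207))) = 3908/((2*207*114)) = 3908/47196 = 3908*(1/47196) = 977/11799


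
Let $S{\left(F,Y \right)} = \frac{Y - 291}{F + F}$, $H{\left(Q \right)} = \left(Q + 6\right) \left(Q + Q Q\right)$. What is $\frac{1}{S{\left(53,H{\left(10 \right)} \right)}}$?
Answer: $\frac{106}{1469} \approx 0.072158$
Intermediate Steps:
$H{\left(Q \right)} = \left(6 + Q\right) \left(Q + Q^{2}\right)$
$S{\left(F,Y \right)} = \frac{-291 + Y}{2 F}$
$\frac{1}{S{\left(53,H{\left(10 \right)} \right)}} = \frac{1}{\frac{1}{2} \cdot \frac{1}{53} \left(-291 + 10 \left(6 + 10^{2} + 7 \cdot 10\right)\right)} = \frac{1}{\frac{1}{2} \cdot \frac{1}{53} \left(-291 + 10 \left(6 + 100 + 70\right)\right)} = \frac{1}{\frac{1}{2} \cdot \frac{1}{53} \left(-291 + 10 \cdot 176\right)} = \frac{1}{\frac{1}{2} \cdot \frac{1}{53} \left(-291 + 1760\right)} = \frac{1}{\frac{1}{2} \cdot \frac{1}{53} \cdot 1469} = \frac{1}{\frac{1469}{106}} = \frac{106}{1469}$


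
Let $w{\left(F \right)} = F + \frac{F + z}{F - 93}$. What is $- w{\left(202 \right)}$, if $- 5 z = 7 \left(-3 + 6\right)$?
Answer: $- \frac{111079}{545} \approx -203.81$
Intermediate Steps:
$z = - \frac{21}{5}$ ($z = - \frac{7 \left(-3 + 6\right)}{5} = - \frac{7 \cdot 3}{5} = \left(- \frac{1}{5}\right) 21 = - \frac{21}{5} \approx -4.2$)
$w{\left(F \right)} = F + \frac{- \frac{21}{5} + F}{-93 + F}$ ($w{\left(F \right)} = F + \frac{F - \frac{21}{5}}{F - 93} = F + \frac{- \frac{21}{5} + F}{-93 + F}$)
$- w{\left(202 \right)} = - \frac{- \frac{21}{5} + 202^{2} - 18584}{-93 + 202} = - \frac{- \frac{21}{5} + 40804 - 18584}{109} = - \frac{111079}{109 \cdot 5} = \left(-1\right) \frac{111079}{545} = - \frac{111079}{545}$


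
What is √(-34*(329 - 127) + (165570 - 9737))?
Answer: √148965 ≈ 385.96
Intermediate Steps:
√(-34*(329 - 127) + (165570 - 9737)) = √(-34*202 + 155833) = √(-6868 + 155833) = √148965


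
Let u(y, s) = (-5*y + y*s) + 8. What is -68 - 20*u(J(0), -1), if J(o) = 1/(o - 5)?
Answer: -252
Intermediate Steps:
J(o) = 1/(-5 + o)
u(y, s) = 8 - 5*y + s*y (u(y, s) = (-5*y + s*y) + 8 = 8 - 5*y + s*y)
-68 - 20*u(J(0), -1) = -68 - 20*(8 - 5/(-5 + 0) - 1/(-5 + 0)) = -68 - 20*(8 - 5/(-5) - 1/(-5)) = -68 - 20*(8 - 5*(-⅕) - 1*(-⅕)) = -68 - 20*(8 + 1 + ⅕) = -68 - 20*46/5 = -68 - 184 = -252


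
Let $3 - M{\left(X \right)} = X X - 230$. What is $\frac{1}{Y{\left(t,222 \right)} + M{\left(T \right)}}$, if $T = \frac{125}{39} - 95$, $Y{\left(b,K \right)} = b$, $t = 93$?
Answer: $- \frac{1521}{12320554} \approx -0.00012345$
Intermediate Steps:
$T = - \frac{3580}{39}$ ($T = 125 \cdot \frac{1}{39} - 95 = \frac{125}{39} - 95 = - \frac{3580}{39} \approx -91.795$)
$M{\left(X \right)} = 233 - X^{2}$ ($M{\left(X \right)} = 3 - \left(X X - 230\right) = 3 - \left(X^{2} - 230\right) = 3 - \left(-230 + X^{2}\right) = 233 - X^{2}$)
$\frac{1}{Y{\left(t,222 \right)} + M{\left(T \right)}} = \frac{1}{93 + \left(233 - \left(- \frac{3580}{39}\right)^{2}\right)} = \frac{1}{93 + \left(233 - \frac{12816400}{1521}\right)} = \frac{1}{93 - \frac{12462007}{1521}} = \frac{1}{- \frac{12320554}{1521}} = - \frac{1521}{12320554}$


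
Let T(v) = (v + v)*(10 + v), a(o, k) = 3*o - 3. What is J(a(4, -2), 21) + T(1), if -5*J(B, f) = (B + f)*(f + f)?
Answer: -230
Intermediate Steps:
a(o, k) = -3 + 3*o
T(v) = 2*v*(10 + v) (T(v) = (2*v)*(10 + v) = 2*v*(10 + v))
J(B, f) = -2*f*(B + f)/5 (J(B, f) = -(B + f)*(f + f)/5 = -(B + f)*2*f/5 = -2*f*(B + f)/5)
J(a(4, -2), 21) + T(1) = -⅖*21*((-3 + 3*4) + 21) + 2*1*(10 + 1) = -⅖*21*((-3 + 12) + 21) + 2*1*11 = -⅖*21*(9 + 21) + 22 = -⅖*21*30 + 22 = -252 + 22 = -230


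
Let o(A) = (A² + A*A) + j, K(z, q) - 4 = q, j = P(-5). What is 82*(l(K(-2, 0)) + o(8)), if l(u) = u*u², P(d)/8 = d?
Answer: 12464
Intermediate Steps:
P(d) = 8*d
j = -40 (j = 8*(-5) = -40)
K(z, q) = 4 + q
o(A) = -40 + 2*A² (o(A) = (A² + A*A) - 40 = (A² + A²) - 40 = 2*A² - 40 = -40 + 2*A²)
l(u) = u³
82*(l(K(-2, 0)) + o(8)) = 82*((4 + 0)³ + (-40 + 2*8²)) = 82*(4³ + (-40 + 2*64)) = 82*(64 + (-40 + 128)) = 82*(64 + 88) = 82*152 = 12464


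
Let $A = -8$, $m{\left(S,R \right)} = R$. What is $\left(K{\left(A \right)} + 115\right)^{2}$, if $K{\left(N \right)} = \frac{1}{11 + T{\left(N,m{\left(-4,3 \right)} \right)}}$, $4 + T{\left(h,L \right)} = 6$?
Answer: $\frac{2238016}{169} \approx 13243.0$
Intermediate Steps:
$T{\left(h,L \right)} = 2$ ($T{\left(h,L \right)} = -4 + 6 = 2$)
$K{\left(N \right)} = \frac{1}{13}$ ($K{\left(N \right)} = \frac{1}{11 + 2} = \frac{1}{13}$)
$\left(K{\left(A \right)} + 115\right)^{2} = \left(\frac{1}{13} + 115\right)^{2} = \left(\frac{1496}{13}\right)^{2} = \frac{2238016}{169}$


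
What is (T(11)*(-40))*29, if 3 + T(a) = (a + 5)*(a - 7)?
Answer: -70760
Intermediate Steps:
T(a) = -3 + (-7 + a)*(5 + a) (T(a) = -3 + (a + 5)*(a - 7) = -3 + (5 + a)*(-7 + a) = -3 + (-7 + a)*(5 + a))
(T(11)*(-40))*29 = ((-38 + 11² - 2*11)*(-40))*29 = ((-38 + 121 - 22)*(-40))*29 = (61*(-40))*29 = -2440*29 = -70760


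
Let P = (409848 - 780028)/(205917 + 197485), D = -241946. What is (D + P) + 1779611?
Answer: 310148383075/201701 ≈ 1.5377e+6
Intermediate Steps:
P = -185090/201701 (P = -370180/403402 = -370180*1/403402 = -185090/201701 ≈ -0.91765)
(D + P) + 1779611 = (-241946 - 185090/201701) + 1779611 = -48800935236/201701 + 1779611 = 310148383075/201701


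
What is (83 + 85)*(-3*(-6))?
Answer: 3024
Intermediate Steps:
(83 + 85)*(-3*(-6)) = 168*18 = 3024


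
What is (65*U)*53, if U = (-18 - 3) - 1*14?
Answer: -120575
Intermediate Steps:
U = -35 (U = -21 - 14 = -35)
(65*U)*53 = (65*(-35))*53 = -2275*53 = -120575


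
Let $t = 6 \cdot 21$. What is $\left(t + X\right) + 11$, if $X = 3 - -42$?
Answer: $182$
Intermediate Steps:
$t = 126$
$X = 45$ ($X = 3 + 42 = 45$)
$\left(t + X\right) + 11 = \left(126 + 45\right) + 11 = 171 + 11 = 182$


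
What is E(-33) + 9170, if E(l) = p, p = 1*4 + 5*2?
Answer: 9184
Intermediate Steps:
p = 14 (p = 4 + 10 = 14)
E(l) = 14
E(-33) + 9170 = 14 + 9170 = 9184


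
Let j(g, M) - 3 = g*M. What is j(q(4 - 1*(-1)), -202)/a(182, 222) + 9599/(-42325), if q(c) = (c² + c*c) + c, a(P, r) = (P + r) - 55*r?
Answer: 356777981/499688950 ≈ 0.71400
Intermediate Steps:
a(P, r) = P - 54*r
q(c) = c + 2*c² (q(c) = (c² + c²) + c = 2*c² + c = c + 2*c²)
j(g, M) = 3 + M*g (j(g, M) = 3 + g*M = 3 + M*g)
j(q(4 - 1*(-1)), -202)/a(182, 222) + 9599/(-42325) = (3 - 202*(4 - 1*(-1))*(1 + 2*(4 - 1*(-1))))/(182 - 54*222) + 9599/(-42325) = (3 - 202*(4 + 1)*(1 + 2*(4 + 1)))/(182 - 11988) + 9599*(-1/42325) = (3 - 1010*(1 + 2*5))/(-11806) - 9599/42325 = (3 - 1010*(1 + 10))*(-1/11806) - 9599/42325 = (3 - 1010*11)*(-1/11806) - 9599/42325 = (3 - 202*55)*(-1/11806) - 9599/42325 = (3 - 11110)*(-1/11806) - 9599/42325 = -11107*(-1/11806) - 9599/42325 = 11107/11806 - 9599/42325 = 356777981/499688950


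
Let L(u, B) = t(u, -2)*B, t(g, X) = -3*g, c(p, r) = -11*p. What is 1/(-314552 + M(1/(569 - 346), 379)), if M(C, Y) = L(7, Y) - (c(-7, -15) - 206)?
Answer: -1/322382 ≈ -3.1019e-6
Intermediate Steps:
L(u, B) = -3*B*u (L(u, B) = (-3*u)*B = -3*B*u)
M(C, Y) = 129 - 21*Y (M(C, Y) = -3*Y*7 - (-11*(-7) - 206) = -21*Y - (77 - 206) = -21*Y - 1*(-129) = -21*Y + 129 = 129 - 21*Y)
1/(-314552 + M(1/(569 - 346), 379)) = 1/(-314552 + (129 - 21*379)) = 1/(-314552 + (129 - 7959)) = 1/(-314552 - 7830) = 1/(-322382) = -1/322382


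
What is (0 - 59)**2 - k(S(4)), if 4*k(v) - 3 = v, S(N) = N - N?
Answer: 13921/4 ≈ 3480.3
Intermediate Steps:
S(N) = 0
k(v) = 3/4 + v/4
(0 - 59)**2 - k(S(4)) = (0 - 59)**2 - (3/4 + (1/4)*0) = (-59)**2 - (3/4 + 0) = 3481 - 1*3/4 = 3481 - 3/4 = 13921/4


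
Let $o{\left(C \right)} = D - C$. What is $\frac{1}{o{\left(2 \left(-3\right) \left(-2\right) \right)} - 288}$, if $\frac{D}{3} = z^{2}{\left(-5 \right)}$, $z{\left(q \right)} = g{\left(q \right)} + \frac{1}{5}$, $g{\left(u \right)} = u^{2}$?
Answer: $\frac{25}{40128} \approx 0.00062301$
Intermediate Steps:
$z{\left(q \right)} = \frac{1}{5} + q^{2}$ ($z{\left(q \right)} = q^{2} + \frac{1}{5} = \frac{1}{5} + q^{2}$)
$D = \frac{47628}{25}$ ($D = 3 \left(\frac{1}{5} + \left(-5\right)^{2}\right)^{2} = 3 \left(\frac{1}{5} + 25\right)^{2} = 3 \left(\frac{126}{5}\right)^{2} = 3 \cdot \frac{15876}{25} = \frac{47628}{25} \approx 1905.1$)
$o{\left(C \right)} = \frac{47628}{25} - C$
$\frac{1}{o{\left(2 \left(-3\right) \left(-2\right) \right)} - 288} = \frac{1}{\left(\frac{47628}{25} - 2 \left(-3\right) \left(-2\right)\right) - 288} = \frac{1}{\left(\frac{47628}{25} - \left(-6\right) \left(-2\right)\right) - 288} = \frac{1}{\left(\frac{47628}{25} - 12\right) - 288} = \frac{1}{\frac{47328}{25} - 288} = \frac{1}{\frac{40128}{25}} = \frac{25}{40128}$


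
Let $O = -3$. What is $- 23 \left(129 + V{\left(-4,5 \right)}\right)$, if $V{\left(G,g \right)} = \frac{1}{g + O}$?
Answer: $- \frac{5957}{2} \approx -2978.5$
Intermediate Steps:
$V{\left(G,g \right)} = \frac{1}{-3 + g}$ ($V{\left(G,g \right)} = \frac{1}{g - 3} = \frac{1}{-3 + g}$)
$- 23 \left(129 + V{\left(-4,5 \right)}\right) = - 23 \left(129 + \frac{1}{-3 + 5}\right) = - 23 \left(129 + \frac{1}{2}\right) = \left(-23\right) \frac{259}{2} = - \frac{5957}{2}$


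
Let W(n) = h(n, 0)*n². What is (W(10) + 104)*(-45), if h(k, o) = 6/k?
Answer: -7380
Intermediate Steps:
W(n) = 6*n (W(n) = (6/n)*n² = 6*n)
(W(10) + 104)*(-45) = (6*10 + 104)*(-45) = (60 + 104)*(-45) = 164*(-45) = -7380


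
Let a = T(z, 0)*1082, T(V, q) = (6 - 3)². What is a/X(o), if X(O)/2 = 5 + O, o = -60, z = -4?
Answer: -4869/55 ≈ -88.527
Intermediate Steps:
X(O) = 10 + 2*O (X(O) = 2*(5 + O) = 10 + 2*O)
T(V, q) = 9 (T(V, q) = 3² = 9)
a = 9738 (a = 9*1082 = 9738)
a/X(o) = 9738/(10 + 2*(-60)) = 9738/(10 - 120) = 9738/(-110) = 9738*(-1/110) = -4869/55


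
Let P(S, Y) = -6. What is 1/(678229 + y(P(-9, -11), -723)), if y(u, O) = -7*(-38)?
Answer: 1/678495 ≈ 1.4739e-6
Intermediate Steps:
y(u, O) = 266
1/(678229 + y(P(-9, -11), -723)) = 1/(678229 + 266) = 1/678495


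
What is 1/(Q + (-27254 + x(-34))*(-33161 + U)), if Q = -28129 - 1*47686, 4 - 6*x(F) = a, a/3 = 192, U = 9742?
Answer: 3/1921254667 ≈ 1.5615e-9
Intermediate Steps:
a = 576 (a = 3*192 = 576)
x(F) = -286/3 (x(F) = ⅔ - ⅙*576 = ⅔ - 96 = -286/3)
Q = -75815 (Q = -28129 - 47686 = -75815)
1/(Q + (-27254 + x(-34))*(-33161 + U)) = 1/(-75815 + (-27254 - 286/3)*(-33161 + 9742)) = 1/(-75815 - 82048/3*(-23419)) = 1/(-75815 + 1921482112/3) = 1/(1921254667/3) = 3/1921254667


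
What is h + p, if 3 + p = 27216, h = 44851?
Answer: 72064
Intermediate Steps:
p = 27213 (p = -3 + 27216 = 27213)
h + p = 44851 + 27213 = 72064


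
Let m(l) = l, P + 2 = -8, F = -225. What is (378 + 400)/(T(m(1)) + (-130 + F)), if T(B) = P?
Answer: -778/365 ≈ -2.1315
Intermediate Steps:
P = -10 (P = -2 - 8 = -10)
T(B) = -10
(378 + 400)/(T(m(1)) + (-130 + F)) = (378 + 400)/(-10 + (-130 - 225)) = 778/(-10 - 355) = 778/(-365) = 778*(-1/365) = -778/365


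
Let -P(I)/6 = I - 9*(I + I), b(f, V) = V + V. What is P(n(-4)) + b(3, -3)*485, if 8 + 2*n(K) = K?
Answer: -3522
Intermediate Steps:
b(f, V) = 2*V
n(K) = -4 + K/2
P(I) = 102*I (P(I) = -6*(I - 9*(I + I)) = -6*(I - 18*I) = -(-102)*I = 102*I)
P(n(-4)) + b(3, -3)*485 = 102*(-4 + (½)*(-4)) + (2*(-3))*485 = 102*(-4 - 2) - 6*485 = 102*(-6) - 2910 = -612 - 2910 = -3522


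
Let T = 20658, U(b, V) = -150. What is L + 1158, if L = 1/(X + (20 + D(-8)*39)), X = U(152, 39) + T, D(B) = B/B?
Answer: 23816587/20567 ≈ 1158.0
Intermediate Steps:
D(B) = 1
X = 20508 (X = -150 + 20658 = 20508)
L = 1/20567 (L = 1/(20508 + (20 + 1*39)) = 1/(20508 + (20 + 39)) = 1/(20508 + 59) = 1/20567 ≈ 4.8622e-5)
L + 1158 = 1/20567 + 1158 = 23816587/20567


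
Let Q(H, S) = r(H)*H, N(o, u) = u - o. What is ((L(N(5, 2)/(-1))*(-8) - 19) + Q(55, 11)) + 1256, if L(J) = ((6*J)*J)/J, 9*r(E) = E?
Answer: 12862/9 ≈ 1429.1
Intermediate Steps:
r(E) = E/9
Q(H, S) = H²/9 (Q(H, S) = (H/9)*H = H²/9)
L(J) = 6*J (L(J) = (6*J²)/J = 6*J)
((L(N(5, 2)/(-1))*(-8) - 19) + Q(55, 11)) + 1256 = (((6*((2 - 1*5)/(-1)))*(-8) - 19) + (⅑)*55²) + 1256 = (((6*((2 - 5)*(-1)))*(-8) - 19) + (⅑)*3025) + 1256 = (((6*(-3*(-1)))*(-8) - 19) + 3025/9) + 1256 = (((6*3)*(-8) - 19) + 3025/9) + 1256 = ((18*(-8) - 19) + 3025/9) + 1256 = ((-144 - 19) + 3025/9) + 1256 = (-163 + 3025/9) + 1256 = 1558/9 + 1256 = 12862/9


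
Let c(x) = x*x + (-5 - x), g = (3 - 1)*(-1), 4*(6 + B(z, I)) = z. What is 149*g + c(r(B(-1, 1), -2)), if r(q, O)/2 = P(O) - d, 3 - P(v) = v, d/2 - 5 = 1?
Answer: -93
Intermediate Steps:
d = 12 (d = 10 + 2*1 = 10 + 2 = 12)
B(z, I) = -6 + z/4
P(v) = 3 - v
r(q, O) = -18 - 2*O (r(q, O) = 2*((3 - O) - 1*12) = 2*((3 - O) - 12) = 2*(-9 - O) = -18 - 2*O)
g = -2 (g = 2*(-1) = -2)
c(x) = -5 + x² - x (c(x) = x² + (-5 - x) = -5 + x² - x)
149*g + c(r(B(-1, 1), -2)) = 149*(-2) + (-5 + (-18 - 2*(-2))² - (-18 - 2*(-2))) = -298 + (-5 + (-18 + 4)² - (-18 + 4)) = -298 + (-5 + (-14)² - 1*(-14)) = -298 + (-5 + 196 + 14) = -298 + 205 = -93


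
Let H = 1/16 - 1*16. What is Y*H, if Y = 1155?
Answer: -294525/16 ≈ -18408.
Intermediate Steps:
H = -255/16 (H = 1/16 - 16 = -255/16 ≈ -15.938)
Y*H = 1155*(-255/16) = -294525/16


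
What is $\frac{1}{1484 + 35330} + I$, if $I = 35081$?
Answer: $\frac{1291471935}{36814} \approx 35081.0$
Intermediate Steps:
$\frac{1}{1484 + 35330} + I = \frac{1}{1484 + 35330} + 35081 = \frac{1}{36814} + 35081 = \frac{1291471935}{36814}$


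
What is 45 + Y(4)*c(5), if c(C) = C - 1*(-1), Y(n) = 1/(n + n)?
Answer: 183/4 ≈ 45.750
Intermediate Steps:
Y(n) = 1/(2*n)
c(C) = 1 + C (c(C) = C + 1 = 1 + C)
45 + Y(4)*c(5) = 45 + ((½)/4)*(1 + 5) = 45 + ((½)*(¼))*6 = 45 + (⅛)*6 = 45 + ¾ = 183/4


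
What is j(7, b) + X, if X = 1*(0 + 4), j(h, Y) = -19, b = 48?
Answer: -15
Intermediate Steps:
X = 4 (X = 1*4 = 4)
j(7, b) + X = -19 + 4 = -15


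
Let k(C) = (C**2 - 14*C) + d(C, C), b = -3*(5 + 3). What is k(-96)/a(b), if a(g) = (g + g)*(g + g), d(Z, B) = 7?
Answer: 10567/2304 ≈ 4.5864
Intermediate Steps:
b = -24 (b = -3*8 = -24)
a(g) = 4*g**2 (a(g) = (2*g)*(2*g) = 4*g**2)
k(C) = 7 + C**2 - 14*C (k(C) = (C**2 - 14*C) + 7 = 7 + C**2 - 14*C)
k(-96)/a(b) = (7 + (-96)**2 - 14*(-96))/((4*(-24)**2)) = (7 + 9216 + 1344)/((4*576)) = 10567/2304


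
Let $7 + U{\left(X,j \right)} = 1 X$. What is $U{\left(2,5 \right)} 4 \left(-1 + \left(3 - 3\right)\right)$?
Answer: $20$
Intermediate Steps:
$U{\left(X,j \right)} = -7 + X$ ($U{\left(X,j \right)} = -7 + 1 X = -7 + X$)
$U{\left(2,5 \right)} 4 \left(-1 + \left(3 - 3\right)\right) = \left(-7 + 2\right) 4 \left(-1 + \left(3 - 3\right)\right) = \left(-5\right) 4 \left(-1 + \left(3 - 3\right)\right) = - 20 \left(-1 + 0\right) = \left(-20\right) \left(-1\right) = 20$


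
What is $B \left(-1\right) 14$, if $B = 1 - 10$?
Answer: $126$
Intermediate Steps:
$B = -9$ ($B = 1 - 10 = -9$)
$B \left(-1\right) 14 = \left(-9\right) \left(-1\right) 14 = 9 \cdot 14 = 126$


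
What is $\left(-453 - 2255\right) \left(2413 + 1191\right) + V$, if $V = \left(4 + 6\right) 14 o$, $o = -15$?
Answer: $-9761732$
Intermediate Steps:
$V = -2100$ ($V = \left(4 + 6\right) 14 \left(-15\right) = 10 \cdot 14 \left(-15\right) = 140 \left(-15\right) = -2100$)
$\left(-453 - 2255\right) \left(2413 + 1191\right) + V = \left(-453 - 2255\right) \left(2413 + 1191\right) - 2100 = \left(-2708\right) 3604 - 2100 = -9759632 - 2100 = -9761732$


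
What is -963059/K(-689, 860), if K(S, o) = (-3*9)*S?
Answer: -963059/18603 ≈ -51.769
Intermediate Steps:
K(S, o) = -27*S
-963059/K(-689, 860) = -963059/((-27*(-689))) = -963059/18603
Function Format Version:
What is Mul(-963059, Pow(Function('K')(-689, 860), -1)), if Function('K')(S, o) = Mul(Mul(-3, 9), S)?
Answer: Rational(-963059, 18603) ≈ -51.769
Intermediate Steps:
Function('K')(S, o) = Mul(-27, S)
Mul(-963059, Pow(Function('K')(-689, 860), -1)) = Mul(-963059, Pow(Mul(-27, -689), -1)) = Mul(-963059, Pow(18603, -1)) = Mul(-963059, Rational(1, 18603)) = Rational(-963059, 18603)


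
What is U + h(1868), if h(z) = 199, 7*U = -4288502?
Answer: -4287109/7 ≈ -6.1244e+5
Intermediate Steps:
U = -4288502/7 (U = (⅐)*(-4288502) = -4288502/7 ≈ -6.1264e+5)
U + h(1868) = -4288502/7 + 199 = -4287109/7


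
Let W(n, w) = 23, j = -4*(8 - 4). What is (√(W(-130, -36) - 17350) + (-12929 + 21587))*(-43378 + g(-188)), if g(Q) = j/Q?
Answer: -17651601396/47 - 2038762*I*√17327/47 ≈ -3.7557e+8 - 5.7099e+6*I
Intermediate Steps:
j = -16 (j = -4*4 = -16)
g(Q) = -16/Q
(√(W(-130, -36) - 17350) + (-12929 + 21587))*(-43378 + g(-188)) = (√(23 - 17350) + (-12929 + 21587))*(-43378 - 16/(-188)) = (√(-17327) + 8658)*(-43378 - 16*(-1/188)) = (I*√17327 + 8658)*(-43378 + 4/47) = (8658 + I*√17327)*(-2038762/47) = -17651601396/47 - 2038762*I*√17327/47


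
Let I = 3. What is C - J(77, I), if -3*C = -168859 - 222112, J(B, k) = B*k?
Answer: 390278/3 ≈ 1.3009e+5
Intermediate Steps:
C = 390971/3 (C = -(-168859 - 222112)/3 = -⅓*(-390971) = 390971/3 ≈ 1.3032e+5)
C - J(77, I) = 390971/3 - 77*3 = 390971/3 - 1*231 = 390971/3 - 231 = 390278/3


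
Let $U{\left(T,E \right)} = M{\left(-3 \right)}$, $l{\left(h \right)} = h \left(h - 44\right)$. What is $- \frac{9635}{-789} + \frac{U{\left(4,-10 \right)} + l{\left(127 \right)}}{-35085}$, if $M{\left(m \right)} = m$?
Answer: $\frac{109909831}{9227355} \approx 11.911$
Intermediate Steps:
$l{\left(h \right)} = h \left(-44 + h\right)$
$U{\left(T,E \right)} = -3$
$- \frac{9635}{-789} + \frac{U{\left(4,-10 \right)} + l{\left(127 \right)}}{-35085} = - \frac{9635}{-789} + \frac{-3 + 127 \left(-44 + 127\right)}{-35085} = \left(-9635\right) \left(- \frac{1}{789}\right) + \left(-3 + 127 \cdot 83\right) \left(- \frac{1}{35085}\right) = \frac{9635}{789} + \left(-3 + 10541\right) \left(- \frac{1}{35085}\right) = \frac{9635}{789} + 10538 \left(- \frac{1}{35085}\right) = \frac{9635}{789} - \frac{10538}{35085} = \frac{109909831}{9227355}$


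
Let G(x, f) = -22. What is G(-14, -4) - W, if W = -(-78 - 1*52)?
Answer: -152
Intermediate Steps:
W = 130 (W = -(-78 - 52) = -1*(-130) = 130)
G(-14, -4) - W = -22 - 1*130 = -22 - 130 = -152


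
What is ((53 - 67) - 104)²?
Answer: 13924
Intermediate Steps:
((53 - 67) - 104)² = (-14 - 104)² = (-118)² = 13924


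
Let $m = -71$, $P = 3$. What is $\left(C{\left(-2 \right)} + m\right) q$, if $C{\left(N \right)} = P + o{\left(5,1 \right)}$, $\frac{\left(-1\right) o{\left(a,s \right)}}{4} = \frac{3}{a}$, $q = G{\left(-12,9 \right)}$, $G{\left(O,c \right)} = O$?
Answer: $\frac{4224}{5} \approx 844.8$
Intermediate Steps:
$q = -12$
$o{\left(a,s \right)} = - \frac{12}{a}$ ($o{\left(a,s \right)} = - 4 \frac{3}{a} = - \frac{12}{a}$)
$C{\left(N \right)} = \frac{3}{5}$ ($C{\left(N \right)} = 3 - \frac{12}{5} = \frac{3}{5}$)
$\left(C{\left(-2 \right)} + m\right) q = \left(\frac{3}{5} - 71\right) \left(-12\right) = \left(- \frac{352}{5}\right) \left(-12\right) = \frac{4224}{5}$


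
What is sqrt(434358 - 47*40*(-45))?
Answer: 3*sqrt(57662) ≈ 720.39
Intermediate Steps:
sqrt(434358 - 47*40*(-45)) = sqrt(434358 - 1880*(-45)) = sqrt(434358 + 84600) = sqrt(518958) = 3*sqrt(57662)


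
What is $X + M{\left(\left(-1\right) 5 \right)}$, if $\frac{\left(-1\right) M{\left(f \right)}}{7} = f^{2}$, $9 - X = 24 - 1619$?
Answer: $1429$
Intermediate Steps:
$X = 1604$ ($X = 9 - \left(24 - 1619\right) = 9 - -1595 = 9 + 1595 = 1604$)
$M{\left(f \right)} = - 7 f^{2}$
$X + M{\left(\left(-1\right) 5 \right)} = 1604 - 7 \left(\left(-1\right) 5\right)^{2} = 1604 - 7 \left(-5\right)^{2} = 1604 - 175 = 1429$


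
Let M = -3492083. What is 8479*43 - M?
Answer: 3856680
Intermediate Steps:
8479*43 - M = 8479*43 - 1*(-3492083) = 364597 + 3492083 = 3856680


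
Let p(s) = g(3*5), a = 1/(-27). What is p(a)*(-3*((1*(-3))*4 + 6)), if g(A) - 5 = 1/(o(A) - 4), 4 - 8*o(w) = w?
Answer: 3726/43 ≈ 86.651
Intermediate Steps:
o(w) = ½ - w/8
a = -1/27 ≈ -0.037037
g(A) = 5 + 1/(-7/2 - A/8) (g(A) = 5 + 1/((½ - A/8) - 4) = 5 + 1/(-7/2 - A/8))
p(s) = 207/43 (p(s) = (132 + 5*(3*5))/(28 + 3*5) = (132 + 5*15)/(28 + 15) = (132 + 75)/43 = (1/43)*207 = 207/43)
p(a)*(-3*((1*(-3))*4 + 6)) = 207*(-3*((1*(-3))*4 + 6))/43 = 207*(-3*(-3*4 + 6))/43 = 207*(-3*(-12 + 6))/43 = 207*(-3*(-6))/43 = (207/43)*18 = 3726/43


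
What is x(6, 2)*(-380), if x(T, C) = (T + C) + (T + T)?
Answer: -7600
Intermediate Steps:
x(T, C) = C + 3*T (x(T, C) = (C + T) + 2*T = C + 3*T)
x(6, 2)*(-380) = (2 + 3*6)*(-380) = (2 + 18)*(-380) = 20*(-380) = -7600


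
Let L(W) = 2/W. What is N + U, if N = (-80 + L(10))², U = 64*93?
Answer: 308001/25 ≈ 12320.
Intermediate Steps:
U = 5952
N = 159201/25 (N = (-80 + 2/10)² = (-80 + 2*(⅒))² = (-80 + ⅕)² = (-399/5)² = 159201/25 ≈ 6368.0)
N + U = 159201/25 + 5952 = 308001/25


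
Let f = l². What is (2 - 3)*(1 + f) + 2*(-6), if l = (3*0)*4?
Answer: -13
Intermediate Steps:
l = 0 (l = 0*4 = 0)
f = 0 (f = 0² = 0)
(2 - 3)*(1 + f) + 2*(-6) = (2 - 3)*(1 + 0) + 2*(-6) = -1*1 - 12 = -1 - 12 = -13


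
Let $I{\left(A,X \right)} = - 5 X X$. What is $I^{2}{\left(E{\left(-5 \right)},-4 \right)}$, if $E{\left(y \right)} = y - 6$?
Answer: $6400$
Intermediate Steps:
$E{\left(y \right)} = -6 + y$ ($E{\left(y \right)} = y - 6 = -6 + y$)
$I{\left(A,X \right)} = - 5 X^{2}$
$I^{2}{\left(E{\left(-5 \right)},-4 \right)} = \left(- 5 \left(-4\right)^{2}\right)^{2} = \left(\left(-5\right) 16\right)^{2} = \left(-80\right)^{2} = 6400$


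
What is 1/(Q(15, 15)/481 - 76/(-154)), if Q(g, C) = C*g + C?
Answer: 37037/36758 ≈ 1.0076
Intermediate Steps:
Q(g, C) = C + C*g
1/(Q(15, 15)/481 - 76/(-154)) = 1/((15*(1 + 15))/481 - 76/(-154)) = 1/((15*16)*(1/481) - 76*(-1/154)) = 1/(240*(1/481) + 38/77) = 1/(240/481 + 38/77) = 1/(36758/37037) = 37037/36758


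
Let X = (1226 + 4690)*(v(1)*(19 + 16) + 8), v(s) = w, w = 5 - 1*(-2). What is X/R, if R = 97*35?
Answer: 1496748/3395 ≈ 440.87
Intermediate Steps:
w = 7 (w = 5 + 2 = 7)
v(s) = 7
R = 3395
X = 1496748 (X = (1226 + 4690)*(7*(19 + 16) + 8) = 5916*(7*35 + 8) = 5916*(245 + 8) = 5916*253 = 1496748)
X/R = 1496748/3395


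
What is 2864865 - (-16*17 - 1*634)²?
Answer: 2044029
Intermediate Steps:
2864865 - (-16*17 - 1*634)² = 2864865 - (-272 - 634)² = 2864865 - 1*(-906)² = 2864865 - 1*820836 = 2864865 - 820836 = 2044029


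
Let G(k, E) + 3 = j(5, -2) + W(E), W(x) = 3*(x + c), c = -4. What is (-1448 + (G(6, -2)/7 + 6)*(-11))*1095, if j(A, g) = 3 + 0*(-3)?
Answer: -11388000/7 ≈ -1.6269e+6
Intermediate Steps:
j(A, g) = 3 (j(A, g) = 3 + 0 = 3)
W(x) = -12 + 3*x (W(x) = 3*(x - 4) = 3*(-4 + x) = -12 + 3*x)
G(k, E) = -12 + 3*E (G(k, E) = -3 + (3 + (-12 + 3*E)) = -3 + (-9 + 3*E) = -12 + 3*E)
(-1448 + (G(6, -2)/7 + 6)*(-11))*1095 = (-1448 + ((-12 + 3*(-2))/7 + 6)*(-11))*1095 = (-1448 + ((-12 - 6)*(⅐) + 6)*(-11))*1095 = (-1448 + (-18*⅐ + 6)*(-11))*1095 = (-1448 + (-18/7 + 6)*(-11))*1095 = (-1448 + (24/7)*(-11))*1095 = (-1448 - 264/7)*1095 = -10400/7*1095 = -11388000/7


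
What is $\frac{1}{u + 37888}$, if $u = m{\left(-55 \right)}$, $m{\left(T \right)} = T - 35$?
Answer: $\frac{1}{37798} \approx 2.6456 \cdot 10^{-5}$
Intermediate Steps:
$m{\left(T \right)} = -35 + T$ ($m{\left(T \right)} = T - 35 = -35 + T$)
$u = -90$ ($u = -35 - 55 = -90$)
$\frac{1}{u + 37888} = \frac{1}{-90 + 37888} = \frac{1}{37798}$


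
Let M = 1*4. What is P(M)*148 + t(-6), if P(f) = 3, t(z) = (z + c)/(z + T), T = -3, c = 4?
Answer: 3998/9 ≈ 444.22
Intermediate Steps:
t(z) = (4 + z)/(-3 + z) (t(z) = (z + 4)/(z - 3) = (4 + z)/(-3 + z))
M = 4
P(M)*148 + t(-6) = 3*148 + (4 - 6)/(-3 - 6) = 444 - 2/(-9) = 444 - ⅑*(-2) = 444 + 2/9 = 3998/9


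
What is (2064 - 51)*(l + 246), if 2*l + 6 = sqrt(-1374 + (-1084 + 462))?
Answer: 489159 + 2013*I*sqrt(499) ≈ 4.8916e+5 + 44967.0*I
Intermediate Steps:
l = -3 + I*sqrt(499) (l = -3 + sqrt(-1374 + (-1084 + 462))/2 = -3 + sqrt(-1374 - 622)/2 = -3 + sqrt(-1996)/2 = -3 + (2*I*sqrt(499))/2 = -3 + I*sqrt(499) ≈ -3.0 + 22.338*I)
(2064 - 51)*(l + 246) = (2064 - 51)*((-3 + I*sqrt(499)) + 246) = 2013*(243 + I*sqrt(499)) = 489159 + 2013*I*sqrt(499)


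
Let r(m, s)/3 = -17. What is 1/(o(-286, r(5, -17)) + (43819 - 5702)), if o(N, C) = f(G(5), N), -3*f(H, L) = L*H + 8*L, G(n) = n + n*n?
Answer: 3/125219 ≈ 2.3958e-5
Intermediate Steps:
r(m, s) = -51 (r(m, s) = 3*(-17) = -51)
G(n) = n + n²
f(H, L) = -8*L/3 - H*L/3 (f(H, L) = -(L*H + 8*L)/3 = -(H*L + 8*L)/3 = -(8*L + H*L)/3 = -8*L/3 - H*L/3)
o(N, C) = -38*N/3 (o(N, C) = -N*(8 + 5*(1 + 5))/3 = -N*(8 + 5*6)/3 = -N*(8 + 30)/3 = -⅓*N*38 = -38*N/3)
1/(o(-286, r(5, -17)) + (43819 - 5702)) = 1/(-38/3*(-286) + (43819 - 5702)) = 1/(10868/3 + 38117) = 1/(125219/3) = 3/125219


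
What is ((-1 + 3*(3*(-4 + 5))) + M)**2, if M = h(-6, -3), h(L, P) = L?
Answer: 4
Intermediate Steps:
M = -6
((-1 + 3*(3*(-4 + 5))) + M)**2 = ((-1 + 3*(3*(-4 + 5))) - 6)**2 = ((-1 + 3*(3*1)) - 6)**2 = ((-1 + 3*3) - 6)**2 = ((-1 + 9) - 6)**2 = (8 - 6)**2 = 2**2 = 4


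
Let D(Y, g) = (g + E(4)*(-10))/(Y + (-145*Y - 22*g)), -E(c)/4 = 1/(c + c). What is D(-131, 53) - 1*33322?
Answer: -294866349/8849 ≈ -33322.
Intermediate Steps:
E(c) = -2/c (E(c) = -4/(c + c) = -4*1/(2*c) = -2/c)
D(Y, g) = (5 + g)/(-144*Y - 22*g) (D(Y, g) = (g - 2/4*(-10))/(Y + (-145*Y - 22*g)) = (g - 2*1/4*(-10))/(-144*Y - 22*g) = (g - 1/2*(-10))/(-144*Y - 22*g) = (g + 5)/(-144*Y - 22*g) = (5 + g)/(-144*Y - 22*g))
D(-131, 53) - 1*33322 = (-5 - 1*53)/(2*(11*53 + 72*(-131))) - 1*33322 = (-5 - 53)/(2*(583 - 9432)) - 33322 = (1/2)*(-58)/(-8849) - 33322 = (1/2)*(-1/8849)*(-58) - 33322 = 29/8849 - 33322 = -294866349/8849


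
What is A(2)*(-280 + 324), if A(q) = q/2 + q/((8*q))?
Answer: 99/2 ≈ 49.500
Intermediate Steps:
A(q) = ⅛ + q/2 (A(q) = q*(½) + q*(1/(8*q)) = q/2 + ⅛ = ⅛ + q/2)
A(2)*(-280 + 324) = (⅛ + (½)*2)*(-280 + 324) = (⅛ + 1)*44 = (9/8)*44 = 99/2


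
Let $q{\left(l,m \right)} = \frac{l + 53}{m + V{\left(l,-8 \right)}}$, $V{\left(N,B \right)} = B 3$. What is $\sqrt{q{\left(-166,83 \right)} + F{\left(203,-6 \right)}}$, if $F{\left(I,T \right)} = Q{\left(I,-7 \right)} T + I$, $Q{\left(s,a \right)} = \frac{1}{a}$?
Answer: $\frac{\sqrt{34445026}}{413} \approx 14.211$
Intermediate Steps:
$V{\left(N,B \right)} = 3 B$
$q{\left(l,m \right)} = \frac{53 + l}{-24 + m}$ ($q{\left(l,m \right)} = \frac{l + 53}{m + 3 \left(-8\right)} = \frac{53 + l}{m - 24} = \frac{53 + l}{-24 + m}$)
$F{\left(I,T \right)} = I - \frac{T}{7}$ ($F{\left(I,T \right)} = \frac{T}{-7} + I = - \frac{T}{7} + I = I - \frac{T}{7}$)
$\sqrt{q{\left(-166,83 \right)} + F{\left(203,-6 \right)}} = \sqrt{\frac{53 - 166}{-24 + 83} + \left(203 - - \frac{6}{7}\right)} = \sqrt{\frac{1}{59} \left(-113\right) + \left(203 + \frac{6}{7}\right)} = \sqrt{\frac{1}{59} \left(-113\right) + \frac{1427}{7}} = \sqrt{- \frac{113}{59} + \frac{1427}{7}} = \sqrt{\frac{83402}{413}} = \frac{\sqrt{34445026}}{413}$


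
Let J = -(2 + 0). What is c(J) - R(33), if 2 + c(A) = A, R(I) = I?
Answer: -37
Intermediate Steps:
J = -2 (J = -1*2 = -2)
c(A) = -2 + A
c(J) - R(33) = (-2 - 2) - 1*33 = -4 - 33 = -37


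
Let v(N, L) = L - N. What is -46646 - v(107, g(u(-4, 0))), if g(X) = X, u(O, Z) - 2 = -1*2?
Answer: -46539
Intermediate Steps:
u(O, Z) = 0 (u(O, Z) = 2 - 1*2 = 2 - 2 = 0)
-46646 - v(107, g(u(-4, 0))) = -46646 - (0 - 1*107) = -46646 - (0 - 107) = -46646 - 1*(-107) = -46646 + 107 = -46539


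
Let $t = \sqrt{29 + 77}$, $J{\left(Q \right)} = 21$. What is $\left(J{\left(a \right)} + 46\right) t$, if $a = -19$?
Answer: $67 \sqrt{106} \approx 689.81$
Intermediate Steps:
$t = \sqrt{106} \approx 10.296$
$\left(J{\left(a \right)} + 46\right) t = \left(21 + 46\right) \sqrt{106} = 67 \sqrt{106}$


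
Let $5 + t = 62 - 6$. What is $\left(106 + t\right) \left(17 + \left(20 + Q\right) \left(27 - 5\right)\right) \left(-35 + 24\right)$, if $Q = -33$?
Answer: $464563$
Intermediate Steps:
$t = 51$ ($t = -5 + \left(62 - 6\right) = -5 + 56 = 51$)
$\left(106 + t\right) \left(17 + \left(20 + Q\right) \left(27 - 5\right)\right) \left(-35 + 24\right) = \left(106 + 51\right) \left(17 + \left(20 - 33\right) \left(27 - 5\right)\right) \left(-35 + 24\right) = 157 \left(17 - 286\right) \left(-11\right) = 157 \left(\left(-269\right) \left(-11\right)\right) = 157 \cdot 2959 = 464563$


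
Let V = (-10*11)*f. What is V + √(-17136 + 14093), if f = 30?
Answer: -3300 + I*√3043 ≈ -3300.0 + 55.163*I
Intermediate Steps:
V = -3300 (V = -10*11*30 = -110*30 = -3300)
V + √(-17136 + 14093) = -3300 + √(-17136 + 14093) = -3300 + √(-3043) = -3300 + I*√3043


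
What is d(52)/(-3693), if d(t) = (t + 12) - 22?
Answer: -14/1231 ≈ -0.011373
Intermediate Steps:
d(t) = -10 + t (d(t) = (12 + t) - 22 = -10 + t)
d(52)/(-3693) = (-10 + 52)/(-3693) = 42*(-1/3693) = -14/1231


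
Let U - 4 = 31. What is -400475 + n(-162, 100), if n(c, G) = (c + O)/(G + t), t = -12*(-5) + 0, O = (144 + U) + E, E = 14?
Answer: -64075969/160 ≈ -4.0048e+5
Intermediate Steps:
U = 35 (U = 4 + 31 = 35)
O = 193 (O = (144 + 35) + 14 = 179 + 14 = 193)
t = 60 (t = 60 + 0 = 60)
n(c, G) = (193 + c)/(60 + G) (n(c, G) = (c + 193)/(G + 60) = (193 + c)/(60 + G))
-400475 + n(-162, 100) = -400475 + (193 - 162)/(60 + 100) = -400475 + 31/160 = -64075969/160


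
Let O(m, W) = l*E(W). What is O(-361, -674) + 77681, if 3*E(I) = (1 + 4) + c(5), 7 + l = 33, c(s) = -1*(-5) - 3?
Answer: 233225/3 ≈ 77742.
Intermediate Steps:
c(s) = 2 (c(s) = 5 - 3 = 2)
l = 26 (l = -7 + 33 = 26)
E(I) = 7/3 (E(I) = ((1 + 4) + 2)/3 = (5 + 2)/3 = (1/3)*7 = 7/3)
O(m, W) = 182/3 (O(m, W) = 26*(7/3) = 182/3)
O(-361, -674) + 77681 = 182/3 + 77681 = 233225/3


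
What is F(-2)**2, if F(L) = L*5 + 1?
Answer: 81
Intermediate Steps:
F(L) = 1 + 5*L (F(L) = 5*L + 1 = 1 + 5*L)
F(-2)**2 = (1 + 5*(-2))**2 = (1 - 10)**2 = (-9)**2 = 81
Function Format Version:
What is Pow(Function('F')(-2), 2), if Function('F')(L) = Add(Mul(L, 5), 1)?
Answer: 81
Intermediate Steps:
Function('F')(L) = Add(1, Mul(5, L)) (Function('F')(L) = Add(Mul(5, L), 1) = Add(1, Mul(5, L)))
Pow(Function('F')(-2), 2) = Pow(Add(1, Mul(5, -2)), 2) = Pow(Add(1, -10), 2) = Pow(-9, 2) = 81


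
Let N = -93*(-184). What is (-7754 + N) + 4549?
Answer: 13907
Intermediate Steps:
N = 17112
(-7754 + N) + 4549 = (-7754 + 17112) + 4549 = 9358 + 4549 = 13907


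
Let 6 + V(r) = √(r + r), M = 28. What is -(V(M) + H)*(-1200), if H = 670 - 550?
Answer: 136800 + 2400*√14 ≈ 1.4578e+5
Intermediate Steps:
H = 120
V(r) = -6 + √2*√r (V(r) = -6 + √(r + r) = -6 + √(2*r) = -6 + √2*√r)
-(V(M) + H)*(-1200) = -((-6 + √2*√28) + 120)*(-1200) = -((-6 + √2*(2*√7)) + 120)*(-1200) = -((-6 + 2*√14) + 120)*(-1200) = -(114 + 2*√14)*(-1200) = -(-136800 - 2400*√14) = 136800 + 2400*√14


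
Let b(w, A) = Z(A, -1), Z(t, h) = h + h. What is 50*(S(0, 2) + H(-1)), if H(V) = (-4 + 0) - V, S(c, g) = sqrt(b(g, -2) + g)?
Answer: -150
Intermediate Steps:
Z(t, h) = 2*h
b(w, A) = -2 (b(w, A) = 2*(-1) = -2)
S(c, g) = sqrt(-2 + g)
H(V) = -4 - V
50*(S(0, 2) + H(-1)) = 50*(sqrt(-2 + 2) + (-4 - 1*(-1))) = 50*(sqrt(0) + (-4 + 1)) = 50*(0 - 3) = 50*(-3) = -150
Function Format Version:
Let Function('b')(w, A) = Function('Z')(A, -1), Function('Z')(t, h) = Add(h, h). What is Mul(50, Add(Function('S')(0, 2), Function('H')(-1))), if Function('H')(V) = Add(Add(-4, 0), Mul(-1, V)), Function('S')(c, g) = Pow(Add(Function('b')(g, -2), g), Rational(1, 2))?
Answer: -150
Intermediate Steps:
Function('Z')(t, h) = Mul(2, h)
Function('b')(w, A) = -2 (Function('b')(w, A) = Mul(2, -1) = -2)
Function('S')(c, g) = Pow(Add(-2, g), Rational(1, 2))
Function('H')(V) = Add(-4, Mul(-1, V))
Mul(50, Add(Function('S')(0, 2), Function('H')(-1))) = Mul(50, Add(Pow(Add(-2, 2), Rational(1, 2)), Add(-4, Mul(-1, -1)))) = Mul(50, Add(Pow(0, Rational(1, 2)), Add(-4, 1))) = Mul(50, Add(0, -3)) = Mul(50, -3) = -150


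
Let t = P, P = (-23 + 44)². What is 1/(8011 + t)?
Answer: 1/8452 ≈ 0.00011832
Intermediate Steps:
P = 441 (P = 21² = 441)
t = 441
1/(8011 + t) = 1/(8011 + 441) = 1/8452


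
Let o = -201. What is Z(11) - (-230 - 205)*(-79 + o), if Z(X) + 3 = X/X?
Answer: -121802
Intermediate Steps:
Z(X) = -2 (Z(X) = -3 + X/X = -3 + 1 = -2)
Z(11) - (-230 - 205)*(-79 + o) = -2 - (-230 - 205)*(-79 - 201) = -2 - (-435)*(-280) = -2 - 1*121800 = -2 - 121800 = -121802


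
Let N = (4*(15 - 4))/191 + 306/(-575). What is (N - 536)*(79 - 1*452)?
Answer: 21969456058/109825 ≈ 2.0004e+5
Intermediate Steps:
N = -33146/109825 (N = (4*11)*(1/191) + 306*(-1/575) = 44*(1/191) - 306/575 = 44/191 - 306/575 = -33146/109825 ≈ -0.30181)
(N - 536)*(79 - 1*452) = (-33146/109825 - 536)*(79 - 1*452) = -58899346*(79 - 452)/109825 = -58899346/109825*(-373) = 21969456058/109825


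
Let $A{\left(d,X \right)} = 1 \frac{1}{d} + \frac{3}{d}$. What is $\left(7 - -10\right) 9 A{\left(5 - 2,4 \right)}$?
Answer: $204$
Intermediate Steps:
$A{\left(d,X \right)} = \frac{4}{d}$ ($A{\left(d,X \right)} = \frac{1}{d} + \frac{3}{d} = \frac{4}{d}$)
$\left(7 - -10\right) 9 A{\left(5 - 2,4 \right)} = \left(7 - -10\right) 9 \frac{4}{5 - 2} = \left(7 + 10\right) 9 \frac{4}{5 - 2} = 17 \cdot 9 \cdot \frac{4}{3} = 153 \cdot 4 \cdot \frac{1}{3} = 153 \cdot \frac{4}{3} = 204$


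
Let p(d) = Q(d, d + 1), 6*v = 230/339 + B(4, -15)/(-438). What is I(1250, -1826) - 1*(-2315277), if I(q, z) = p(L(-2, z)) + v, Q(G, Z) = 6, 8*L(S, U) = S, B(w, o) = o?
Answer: 687555736087/296964 ≈ 2.3153e+6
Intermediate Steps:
v = 35275/296964 (v = (230/339 - 15/(-438))/6 = (230*(1/339) - 15*(-1/438))/6 = (230/339 + 5/146)/6 = (⅙)*(35275/49494) = 35275/296964 ≈ 0.11879)
L(S, U) = S/8
p(d) = 6
I(q, z) = 1817059/296964 (I(q, z) = 6 + 35275/296964 = 1817059/296964)
I(1250, -1826) - 1*(-2315277) = 1817059/296964 - 1*(-2315277) = 1817059/296964 + 2315277 = 687555736087/296964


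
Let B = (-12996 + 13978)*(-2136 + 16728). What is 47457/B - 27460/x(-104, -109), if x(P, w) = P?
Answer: 16395363407/62093824 ≈ 264.04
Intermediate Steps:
B = 14329344 (B = 982*14592 = 14329344)
47457/B - 27460/x(-104, -109) = 47457/14329344 - 27460/(-104) = 47457*(1/14329344) - 27460*(-1/104) = 15819/4776448 + 6865/26 = 16395363407/62093824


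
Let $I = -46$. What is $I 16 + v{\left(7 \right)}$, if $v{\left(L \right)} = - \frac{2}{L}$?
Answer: $- \frac{5154}{7} \approx -736.29$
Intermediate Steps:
$I 16 + v{\left(7 \right)} = \left(-46\right) 16 - \frac{2}{7} = -736 - \frac{2}{7} = - \frac{5154}{7}$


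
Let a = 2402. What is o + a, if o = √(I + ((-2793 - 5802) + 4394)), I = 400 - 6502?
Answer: 2402 + I*√10303 ≈ 2402.0 + 101.5*I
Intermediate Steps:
I = -6102
o = I*√10303 (o = √(-6102 + ((-2793 - 5802) + 4394)) = √(-6102 + (-8595 + 4394)) = √(-6102 - 4201) = √(-10303) = I*√10303 ≈ 101.5*I)
o + a = I*√10303 + 2402 = 2402 + I*√10303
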